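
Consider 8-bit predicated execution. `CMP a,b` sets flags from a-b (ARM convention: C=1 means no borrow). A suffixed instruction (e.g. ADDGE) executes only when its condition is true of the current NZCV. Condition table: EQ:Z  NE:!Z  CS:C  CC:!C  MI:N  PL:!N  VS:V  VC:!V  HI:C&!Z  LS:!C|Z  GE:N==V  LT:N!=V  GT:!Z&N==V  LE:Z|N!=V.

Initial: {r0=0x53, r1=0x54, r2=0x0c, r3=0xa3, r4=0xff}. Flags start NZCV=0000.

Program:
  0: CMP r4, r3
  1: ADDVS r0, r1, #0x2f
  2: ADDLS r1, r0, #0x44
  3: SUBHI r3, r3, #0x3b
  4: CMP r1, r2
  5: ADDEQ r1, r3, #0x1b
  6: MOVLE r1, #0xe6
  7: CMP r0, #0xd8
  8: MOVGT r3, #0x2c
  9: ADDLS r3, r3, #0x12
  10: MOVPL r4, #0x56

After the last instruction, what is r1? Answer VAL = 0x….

0: ✓ CMP  NZCV=0010
1: · ADDVS
2: · ADDLS
3: ✓ SUBHI  r3←0x68
4: ✓ CMP  NZCV=0010
5: · ADDEQ
6: · MOVLE
7: ✓ CMP  NZCV=0000
8: ✓ MOVGT  r3←0x2c
9: ✓ ADDLS  r3←0x3e
10: ✓ MOVPL  r4←0x56

VAL = 0x54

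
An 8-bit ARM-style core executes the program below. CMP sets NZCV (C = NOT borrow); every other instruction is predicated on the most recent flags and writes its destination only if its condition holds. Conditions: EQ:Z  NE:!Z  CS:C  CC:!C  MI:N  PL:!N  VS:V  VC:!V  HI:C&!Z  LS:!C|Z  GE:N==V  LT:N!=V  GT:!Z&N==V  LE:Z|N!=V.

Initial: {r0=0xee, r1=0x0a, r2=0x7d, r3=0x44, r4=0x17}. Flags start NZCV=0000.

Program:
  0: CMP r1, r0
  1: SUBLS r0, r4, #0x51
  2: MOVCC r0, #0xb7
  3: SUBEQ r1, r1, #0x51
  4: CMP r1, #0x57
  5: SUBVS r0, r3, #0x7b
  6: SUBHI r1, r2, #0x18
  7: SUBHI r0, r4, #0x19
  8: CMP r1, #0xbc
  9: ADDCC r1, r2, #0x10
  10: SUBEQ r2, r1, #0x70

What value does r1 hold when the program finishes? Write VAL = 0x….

[0] flags=0000 → (cmp)
[1] flags=0000 LS?T → r0=0xc6
[2] flags=0000 CC?T → r0=0xb7
[3] flags=0000 EQ?F → skip
[4] flags=1000 → (cmp)
[5] flags=1000 VS?F → skip
[6] flags=1000 HI?F → skip
[7] flags=1000 HI?F → skip
[8] flags=0000 → (cmp)
[9] flags=0000 CC?T → r1=0x8d
[10] flags=0000 EQ?F → skip

VAL = 0x8d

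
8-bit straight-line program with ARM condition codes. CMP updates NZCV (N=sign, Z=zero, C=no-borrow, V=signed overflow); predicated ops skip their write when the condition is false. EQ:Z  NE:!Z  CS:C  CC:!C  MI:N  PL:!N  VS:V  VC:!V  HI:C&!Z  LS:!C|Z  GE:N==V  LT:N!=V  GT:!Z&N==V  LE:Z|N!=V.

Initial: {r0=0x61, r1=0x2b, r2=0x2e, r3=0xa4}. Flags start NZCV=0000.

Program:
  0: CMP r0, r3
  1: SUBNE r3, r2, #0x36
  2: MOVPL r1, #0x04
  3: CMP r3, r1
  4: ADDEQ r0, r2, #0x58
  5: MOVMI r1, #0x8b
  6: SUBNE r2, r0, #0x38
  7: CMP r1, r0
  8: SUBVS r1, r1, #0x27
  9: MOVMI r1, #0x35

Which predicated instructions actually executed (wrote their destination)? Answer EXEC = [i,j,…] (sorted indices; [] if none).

EXEC = [1,5,6,8]

0: ✓ CMP  NZCV=1001
1: ✓ SUBNE  r3←0xf8
2: · MOVPL
3: ✓ CMP  NZCV=1010
4: · ADDEQ
5: ✓ MOVMI  r1←0x8b
6: ✓ SUBNE  r2←0x29
7: ✓ CMP  NZCV=0011
8: ✓ SUBVS  r1←0x64
9: · MOVMI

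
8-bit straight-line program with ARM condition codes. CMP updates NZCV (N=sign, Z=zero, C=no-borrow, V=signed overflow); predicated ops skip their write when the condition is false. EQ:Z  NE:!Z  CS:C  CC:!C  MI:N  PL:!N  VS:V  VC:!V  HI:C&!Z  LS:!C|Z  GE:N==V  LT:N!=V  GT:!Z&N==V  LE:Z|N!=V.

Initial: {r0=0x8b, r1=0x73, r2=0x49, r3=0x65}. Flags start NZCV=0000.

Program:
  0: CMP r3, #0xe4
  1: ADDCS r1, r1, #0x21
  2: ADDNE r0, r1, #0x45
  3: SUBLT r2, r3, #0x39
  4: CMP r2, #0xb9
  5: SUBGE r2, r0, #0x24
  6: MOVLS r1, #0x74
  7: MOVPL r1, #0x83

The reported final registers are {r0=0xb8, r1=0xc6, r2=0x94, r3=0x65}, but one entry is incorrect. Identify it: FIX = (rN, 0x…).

0: ✓ CMP  NZCV=1001
1: · ADDCS
2: ✓ ADDNE  r0←0xb8
3: · SUBLT
4: ✓ CMP  NZCV=1001
5: ✓ SUBGE  r2←0x94
6: ✓ MOVLS  r1←0x74
7: · MOVPL

FIX = (r1, 0x74)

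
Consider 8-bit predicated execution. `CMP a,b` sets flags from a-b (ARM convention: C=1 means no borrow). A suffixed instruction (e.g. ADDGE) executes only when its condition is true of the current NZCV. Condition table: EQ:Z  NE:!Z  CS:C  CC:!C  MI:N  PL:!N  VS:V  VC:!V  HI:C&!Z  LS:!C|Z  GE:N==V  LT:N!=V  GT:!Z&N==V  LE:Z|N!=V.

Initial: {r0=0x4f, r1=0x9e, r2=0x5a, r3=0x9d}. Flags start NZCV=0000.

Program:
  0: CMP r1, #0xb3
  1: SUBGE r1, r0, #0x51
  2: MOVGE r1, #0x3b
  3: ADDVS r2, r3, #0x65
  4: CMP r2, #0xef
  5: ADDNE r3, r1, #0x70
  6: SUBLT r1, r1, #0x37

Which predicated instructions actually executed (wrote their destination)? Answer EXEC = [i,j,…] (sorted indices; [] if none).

EXEC = [5]

0: ✓ CMP  NZCV=1000
1: · SUBGE
2: · MOVGE
3: · ADDVS
4: ✓ CMP  NZCV=0000
5: ✓ ADDNE  r3←0x0e
6: · SUBLT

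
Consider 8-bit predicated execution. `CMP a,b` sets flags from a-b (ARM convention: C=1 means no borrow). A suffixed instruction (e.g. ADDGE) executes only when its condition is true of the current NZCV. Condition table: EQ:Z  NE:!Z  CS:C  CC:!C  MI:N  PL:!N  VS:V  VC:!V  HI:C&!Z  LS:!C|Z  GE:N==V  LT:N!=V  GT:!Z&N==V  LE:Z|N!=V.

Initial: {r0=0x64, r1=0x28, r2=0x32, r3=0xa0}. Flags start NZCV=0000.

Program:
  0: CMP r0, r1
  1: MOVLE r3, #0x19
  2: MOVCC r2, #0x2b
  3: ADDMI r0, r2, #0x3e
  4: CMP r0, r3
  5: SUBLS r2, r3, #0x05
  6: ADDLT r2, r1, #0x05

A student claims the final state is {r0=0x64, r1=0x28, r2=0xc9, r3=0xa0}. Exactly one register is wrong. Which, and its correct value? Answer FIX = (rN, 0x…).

FIX = (r2, 0x9b)

[0] flags=0010 → (cmp)
[1] flags=0010 LE?F → skip
[2] flags=0010 CC?F → skip
[3] flags=0010 MI?F → skip
[4] flags=1001 → (cmp)
[5] flags=1001 LS?T → r2=0x9b
[6] flags=1001 LT?F → skip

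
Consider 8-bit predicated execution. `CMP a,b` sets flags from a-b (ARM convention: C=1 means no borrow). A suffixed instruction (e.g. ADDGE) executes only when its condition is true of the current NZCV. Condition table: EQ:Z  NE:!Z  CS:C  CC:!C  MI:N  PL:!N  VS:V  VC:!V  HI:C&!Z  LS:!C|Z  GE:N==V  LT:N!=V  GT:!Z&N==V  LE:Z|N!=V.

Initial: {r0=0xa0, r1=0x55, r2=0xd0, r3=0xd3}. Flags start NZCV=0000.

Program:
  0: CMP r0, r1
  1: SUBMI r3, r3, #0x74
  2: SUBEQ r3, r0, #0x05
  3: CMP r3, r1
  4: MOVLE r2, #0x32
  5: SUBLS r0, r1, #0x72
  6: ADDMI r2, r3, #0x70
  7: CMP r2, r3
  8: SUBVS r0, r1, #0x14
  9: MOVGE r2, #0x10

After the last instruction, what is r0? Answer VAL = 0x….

VAL = 0xa0

[0] flags=0011 → (cmp)
[1] flags=0011 MI?F → skip
[2] flags=0011 EQ?F → skip
[3] flags=0011 → (cmp)
[4] flags=0011 LE?T → r2=0x32
[5] flags=0011 LS?F → skip
[6] flags=0011 MI?F → skip
[7] flags=0000 → (cmp)
[8] flags=0000 VS?F → skip
[9] flags=0000 GE?T → r2=0x10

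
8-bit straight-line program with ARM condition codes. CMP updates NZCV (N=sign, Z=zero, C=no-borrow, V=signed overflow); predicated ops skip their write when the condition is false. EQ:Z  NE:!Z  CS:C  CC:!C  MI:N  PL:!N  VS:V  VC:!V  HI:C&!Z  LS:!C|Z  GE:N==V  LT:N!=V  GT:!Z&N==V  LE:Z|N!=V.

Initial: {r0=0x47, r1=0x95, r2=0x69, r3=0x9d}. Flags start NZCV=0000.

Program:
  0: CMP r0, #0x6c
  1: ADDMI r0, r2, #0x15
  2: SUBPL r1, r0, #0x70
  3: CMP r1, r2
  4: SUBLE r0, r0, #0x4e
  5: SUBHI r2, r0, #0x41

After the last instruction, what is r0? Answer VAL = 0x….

VAL = 0x30

[0] flags=1000 → (cmp)
[1] flags=1000 MI?T → r0=0x7e
[2] flags=1000 PL?F → skip
[3] flags=0011 → (cmp)
[4] flags=0011 LE?T → r0=0x30
[5] flags=0011 HI?T → r2=0xef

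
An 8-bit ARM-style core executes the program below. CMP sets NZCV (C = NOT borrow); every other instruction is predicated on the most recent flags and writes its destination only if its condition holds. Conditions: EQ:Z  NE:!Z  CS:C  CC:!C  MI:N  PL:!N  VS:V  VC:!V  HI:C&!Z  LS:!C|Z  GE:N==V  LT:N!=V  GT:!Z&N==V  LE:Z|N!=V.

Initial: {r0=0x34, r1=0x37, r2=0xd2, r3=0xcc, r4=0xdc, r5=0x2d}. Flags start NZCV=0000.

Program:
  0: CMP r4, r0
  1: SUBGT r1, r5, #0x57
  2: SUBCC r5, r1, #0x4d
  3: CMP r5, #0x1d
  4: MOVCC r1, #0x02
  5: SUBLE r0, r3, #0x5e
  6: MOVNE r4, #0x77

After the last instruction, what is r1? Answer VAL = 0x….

0: ✓ CMP  NZCV=1010
1: · SUBGT
2: · SUBCC
3: ✓ CMP  NZCV=0010
4: · MOVCC
5: · SUBLE
6: ✓ MOVNE  r4←0x77

VAL = 0x37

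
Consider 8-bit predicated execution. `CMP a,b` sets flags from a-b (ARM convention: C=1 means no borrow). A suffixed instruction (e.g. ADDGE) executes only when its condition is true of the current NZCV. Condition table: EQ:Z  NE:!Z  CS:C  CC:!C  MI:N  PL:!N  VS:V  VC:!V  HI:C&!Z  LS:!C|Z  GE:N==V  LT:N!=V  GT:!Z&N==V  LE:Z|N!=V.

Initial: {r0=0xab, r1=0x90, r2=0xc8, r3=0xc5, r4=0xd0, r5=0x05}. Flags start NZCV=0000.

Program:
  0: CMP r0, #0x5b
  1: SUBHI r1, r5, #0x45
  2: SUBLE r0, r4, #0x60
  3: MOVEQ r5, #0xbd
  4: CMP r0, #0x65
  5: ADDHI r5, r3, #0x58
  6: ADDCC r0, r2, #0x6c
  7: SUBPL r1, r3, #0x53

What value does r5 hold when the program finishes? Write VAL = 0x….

[0] flags=0011 → (cmp)
[1] flags=0011 HI?T → r1=0xc0
[2] flags=0011 LE?T → r0=0x70
[3] flags=0011 EQ?F → skip
[4] flags=0010 → (cmp)
[5] flags=0010 HI?T → r5=0x1d
[6] flags=0010 CC?F → skip
[7] flags=0010 PL?T → r1=0x72

VAL = 0x1d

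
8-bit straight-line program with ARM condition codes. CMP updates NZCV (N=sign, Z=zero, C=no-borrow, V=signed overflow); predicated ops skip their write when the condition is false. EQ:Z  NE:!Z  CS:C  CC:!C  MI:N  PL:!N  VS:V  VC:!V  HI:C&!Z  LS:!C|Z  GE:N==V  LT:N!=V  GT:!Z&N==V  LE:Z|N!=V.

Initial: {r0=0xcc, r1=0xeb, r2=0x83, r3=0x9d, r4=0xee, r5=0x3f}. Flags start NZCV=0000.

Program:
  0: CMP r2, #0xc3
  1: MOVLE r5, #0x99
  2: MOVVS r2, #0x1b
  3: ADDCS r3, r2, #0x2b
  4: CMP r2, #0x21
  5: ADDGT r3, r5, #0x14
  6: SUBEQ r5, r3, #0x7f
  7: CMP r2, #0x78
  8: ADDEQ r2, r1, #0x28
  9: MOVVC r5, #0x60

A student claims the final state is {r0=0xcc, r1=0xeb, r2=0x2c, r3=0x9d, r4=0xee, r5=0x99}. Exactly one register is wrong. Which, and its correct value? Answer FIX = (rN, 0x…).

FIX = (r2, 0x83)

[0] flags=1000 → (cmp)
[1] flags=1000 LE?T → r5=0x99
[2] flags=1000 VS?F → skip
[3] flags=1000 CS?F → skip
[4] flags=0011 → (cmp)
[5] flags=0011 GT?F → skip
[6] flags=0011 EQ?F → skip
[7] flags=0011 → (cmp)
[8] flags=0011 EQ?F → skip
[9] flags=0011 VC?F → skip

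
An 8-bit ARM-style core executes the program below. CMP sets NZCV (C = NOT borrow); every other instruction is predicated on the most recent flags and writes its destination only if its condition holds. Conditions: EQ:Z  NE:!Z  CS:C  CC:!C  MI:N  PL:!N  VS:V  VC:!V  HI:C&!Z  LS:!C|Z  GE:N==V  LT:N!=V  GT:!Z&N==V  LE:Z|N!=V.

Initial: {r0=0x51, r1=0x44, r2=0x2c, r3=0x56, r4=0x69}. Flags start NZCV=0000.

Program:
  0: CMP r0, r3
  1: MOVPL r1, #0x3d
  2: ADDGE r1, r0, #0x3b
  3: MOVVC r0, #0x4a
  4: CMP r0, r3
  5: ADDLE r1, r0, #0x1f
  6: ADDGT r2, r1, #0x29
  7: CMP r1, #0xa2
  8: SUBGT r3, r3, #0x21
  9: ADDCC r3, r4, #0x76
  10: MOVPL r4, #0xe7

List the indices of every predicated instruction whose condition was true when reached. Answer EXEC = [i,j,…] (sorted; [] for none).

[0] flags=1000 → (cmp)
[1] flags=1000 PL?F → skip
[2] flags=1000 GE?F → skip
[3] flags=1000 VC?T → r0=0x4a
[4] flags=1000 → (cmp)
[5] flags=1000 LE?T → r1=0x69
[6] flags=1000 GT?F → skip
[7] flags=1001 → (cmp)
[8] flags=1001 GT?T → r3=0x35
[9] flags=1001 CC?T → r3=0xdf
[10] flags=1001 PL?F → skip

EXEC = [3,5,8,9]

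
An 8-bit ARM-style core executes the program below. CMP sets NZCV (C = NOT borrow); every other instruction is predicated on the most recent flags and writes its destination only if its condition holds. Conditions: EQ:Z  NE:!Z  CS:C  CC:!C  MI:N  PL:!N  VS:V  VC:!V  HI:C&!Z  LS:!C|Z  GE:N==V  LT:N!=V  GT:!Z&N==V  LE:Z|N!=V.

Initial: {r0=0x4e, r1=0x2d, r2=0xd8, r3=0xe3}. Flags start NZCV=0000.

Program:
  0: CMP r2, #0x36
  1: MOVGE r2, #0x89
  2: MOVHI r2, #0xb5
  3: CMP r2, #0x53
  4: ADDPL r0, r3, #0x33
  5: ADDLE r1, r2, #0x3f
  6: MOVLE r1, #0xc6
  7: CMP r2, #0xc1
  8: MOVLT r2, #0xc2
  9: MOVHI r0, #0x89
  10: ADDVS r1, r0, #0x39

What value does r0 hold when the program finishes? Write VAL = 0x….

VAL = 0x16

0: ✓ CMP  NZCV=1010
1: · MOVGE
2: ✓ MOVHI  r2←0xb5
3: ✓ CMP  NZCV=0011
4: ✓ ADDPL  r0←0x16
5: ✓ ADDLE  r1←0xf4
6: ✓ MOVLE  r1←0xc6
7: ✓ CMP  NZCV=1000
8: ✓ MOVLT  r2←0xc2
9: · MOVHI
10: · ADDVS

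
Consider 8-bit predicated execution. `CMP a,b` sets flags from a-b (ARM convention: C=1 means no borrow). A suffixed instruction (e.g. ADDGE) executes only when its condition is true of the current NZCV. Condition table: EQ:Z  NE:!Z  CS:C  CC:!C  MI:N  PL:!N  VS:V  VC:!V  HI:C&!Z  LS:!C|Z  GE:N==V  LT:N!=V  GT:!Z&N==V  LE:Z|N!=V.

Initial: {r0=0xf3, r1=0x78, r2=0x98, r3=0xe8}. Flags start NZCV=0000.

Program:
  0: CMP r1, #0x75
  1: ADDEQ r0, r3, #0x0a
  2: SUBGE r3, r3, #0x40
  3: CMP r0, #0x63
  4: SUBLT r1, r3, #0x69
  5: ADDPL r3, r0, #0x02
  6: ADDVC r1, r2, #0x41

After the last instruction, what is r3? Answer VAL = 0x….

VAL = 0xa8

0: ✓ CMP  NZCV=0010
1: · ADDEQ
2: ✓ SUBGE  r3←0xa8
3: ✓ CMP  NZCV=1010
4: ✓ SUBLT  r1←0x3f
5: · ADDPL
6: ✓ ADDVC  r1←0xd9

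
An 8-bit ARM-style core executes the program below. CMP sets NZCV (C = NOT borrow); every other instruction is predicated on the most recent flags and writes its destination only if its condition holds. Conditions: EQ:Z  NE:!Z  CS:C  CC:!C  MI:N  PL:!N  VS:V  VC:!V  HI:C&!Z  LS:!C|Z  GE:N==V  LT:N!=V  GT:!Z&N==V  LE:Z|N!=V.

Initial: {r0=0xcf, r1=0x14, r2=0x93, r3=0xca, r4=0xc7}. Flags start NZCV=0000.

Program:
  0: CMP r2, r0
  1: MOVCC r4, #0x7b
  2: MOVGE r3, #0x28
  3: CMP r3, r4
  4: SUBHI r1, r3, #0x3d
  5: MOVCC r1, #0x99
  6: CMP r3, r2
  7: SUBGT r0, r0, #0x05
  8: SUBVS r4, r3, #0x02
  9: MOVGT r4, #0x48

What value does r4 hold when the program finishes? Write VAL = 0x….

VAL = 0x48

[0] flags=1000 → (cmp)
[1] flags=1000 CC?T → r4=0x7b
[2] flags=1000 GE?F → skip
[3] flags=0011 → (cmp)
[4] flags=0011 HI?T → r1=0x8d
[5] flags=0011 CC?F → skip
[6] flags=0010 → (cmp)
[7] flags=0010 GT?T → r0=0xca
[8] flags=0010 VS?F → skip
[9] flags=0010 GT?T → r4=0x48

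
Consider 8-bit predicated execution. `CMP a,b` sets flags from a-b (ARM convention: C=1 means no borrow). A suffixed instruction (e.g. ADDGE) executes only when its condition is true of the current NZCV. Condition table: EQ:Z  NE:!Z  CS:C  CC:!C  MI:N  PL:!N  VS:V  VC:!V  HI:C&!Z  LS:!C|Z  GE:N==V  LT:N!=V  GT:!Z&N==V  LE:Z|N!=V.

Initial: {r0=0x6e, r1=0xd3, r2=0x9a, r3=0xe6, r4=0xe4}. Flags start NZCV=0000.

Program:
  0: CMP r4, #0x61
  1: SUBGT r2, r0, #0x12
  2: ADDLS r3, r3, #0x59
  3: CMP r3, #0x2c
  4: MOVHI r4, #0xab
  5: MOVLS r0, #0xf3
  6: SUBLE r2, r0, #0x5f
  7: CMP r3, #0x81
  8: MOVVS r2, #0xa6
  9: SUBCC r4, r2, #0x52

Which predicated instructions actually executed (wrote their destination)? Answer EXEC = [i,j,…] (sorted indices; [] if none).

0: ✓ CMP  NZCV=1010
1: · SUBGT
2: · ADDLS
3: ✓ CMP  NZCV=1010
4: ✓ MOVHI  r4←0xab
5: · MOVLS
6: ✓ SUBLE  r2←0x0f
7: ✓ CMP  NZCV=0010
8: · MOVVS
9: · SUBCC

EXEC = [4,6]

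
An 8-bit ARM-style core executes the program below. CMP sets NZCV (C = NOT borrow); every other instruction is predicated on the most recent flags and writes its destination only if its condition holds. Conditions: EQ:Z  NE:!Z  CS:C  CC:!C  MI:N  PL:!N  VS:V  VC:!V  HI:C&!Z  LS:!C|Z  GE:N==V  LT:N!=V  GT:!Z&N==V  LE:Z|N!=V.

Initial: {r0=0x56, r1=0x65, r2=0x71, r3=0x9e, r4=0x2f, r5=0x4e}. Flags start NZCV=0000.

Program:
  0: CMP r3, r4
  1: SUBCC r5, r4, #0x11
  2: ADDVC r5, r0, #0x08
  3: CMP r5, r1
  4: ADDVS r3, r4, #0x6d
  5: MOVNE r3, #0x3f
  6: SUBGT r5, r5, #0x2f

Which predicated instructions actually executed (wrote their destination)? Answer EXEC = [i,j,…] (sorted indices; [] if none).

EXEC = [5]

0: ✓ CMP  NZCV=0011
1: · SUBCC
2: · ADDVC
3: ✓ CMP  NZCV=1000
4: · ADDVS
5: ✓ MOVNE  r3←0x3f
6: · SUBGT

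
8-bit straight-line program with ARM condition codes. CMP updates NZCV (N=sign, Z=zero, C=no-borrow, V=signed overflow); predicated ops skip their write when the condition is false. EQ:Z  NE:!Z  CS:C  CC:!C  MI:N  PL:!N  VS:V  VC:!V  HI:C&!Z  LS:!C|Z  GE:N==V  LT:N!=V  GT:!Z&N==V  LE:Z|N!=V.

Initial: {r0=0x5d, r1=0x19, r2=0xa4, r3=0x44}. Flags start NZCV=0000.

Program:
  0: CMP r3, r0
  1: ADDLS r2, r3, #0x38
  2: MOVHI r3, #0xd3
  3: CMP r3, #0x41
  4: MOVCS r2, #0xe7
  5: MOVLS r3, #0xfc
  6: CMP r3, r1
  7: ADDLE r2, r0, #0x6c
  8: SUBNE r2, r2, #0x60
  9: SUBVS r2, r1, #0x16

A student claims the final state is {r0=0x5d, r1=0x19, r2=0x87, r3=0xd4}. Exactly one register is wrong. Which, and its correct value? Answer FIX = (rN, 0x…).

[0] flags=1000 → (cmp)
[1] flags=1000 LS?T → r2=0x7c
[2] flags=1000 HI?F → skip
[3] flags=0010 → (cmp)
[4] flags=0010 CS?T → r2=0xe7
[5] flags=0010 LS?F → skip
[6] flags=0010 → (cmp)
[7] flags=0010 LE?F → skip
[8] flags=0010 NE?T → r2=0x87
[9] flags=0010 VS?F → skip

FIX = (r3, 0x44)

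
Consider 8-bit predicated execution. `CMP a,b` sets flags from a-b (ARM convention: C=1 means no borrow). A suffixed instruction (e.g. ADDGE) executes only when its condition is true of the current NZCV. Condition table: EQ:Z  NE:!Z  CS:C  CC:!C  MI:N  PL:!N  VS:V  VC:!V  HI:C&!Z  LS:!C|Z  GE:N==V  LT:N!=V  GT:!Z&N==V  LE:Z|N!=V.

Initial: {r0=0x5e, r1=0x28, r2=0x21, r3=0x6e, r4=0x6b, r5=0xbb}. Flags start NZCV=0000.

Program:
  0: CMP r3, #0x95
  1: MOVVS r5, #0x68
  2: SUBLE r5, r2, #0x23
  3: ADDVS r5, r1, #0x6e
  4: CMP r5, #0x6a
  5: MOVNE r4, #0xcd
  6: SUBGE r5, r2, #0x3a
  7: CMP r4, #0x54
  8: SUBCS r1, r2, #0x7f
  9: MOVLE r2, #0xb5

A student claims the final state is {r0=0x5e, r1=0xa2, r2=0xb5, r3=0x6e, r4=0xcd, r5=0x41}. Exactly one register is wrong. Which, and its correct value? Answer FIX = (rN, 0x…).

0: ✓ CMP  NZCV=1001
1: ✓ MOVVS  r5←0x68
2: · SUBLE
3: ✓ ADDVS  r5←0x96
4: ✓ CMP  NZCV=0011
5: ✓ MOVNE  r4←0xcd
6: · SUBGE
7: ✓ CMP  NZCV=0011
8: ✓ SUBCS  r1←0xa2
9: ✓ MOVLE  r2←0xb5

FIX = (r5, 0x96)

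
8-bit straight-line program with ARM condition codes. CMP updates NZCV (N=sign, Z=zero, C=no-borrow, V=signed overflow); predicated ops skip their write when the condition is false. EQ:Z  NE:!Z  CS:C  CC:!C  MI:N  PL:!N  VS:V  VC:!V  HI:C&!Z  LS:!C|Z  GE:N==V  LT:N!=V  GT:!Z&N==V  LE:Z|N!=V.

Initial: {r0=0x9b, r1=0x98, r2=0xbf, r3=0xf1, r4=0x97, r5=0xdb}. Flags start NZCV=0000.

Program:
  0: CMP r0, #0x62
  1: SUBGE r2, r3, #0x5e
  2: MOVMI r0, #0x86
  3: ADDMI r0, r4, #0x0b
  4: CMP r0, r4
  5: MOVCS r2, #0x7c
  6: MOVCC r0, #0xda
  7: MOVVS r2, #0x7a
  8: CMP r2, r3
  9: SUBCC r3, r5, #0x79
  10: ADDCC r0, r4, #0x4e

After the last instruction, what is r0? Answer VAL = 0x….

VAL = 0xe5

[0] flags=0011 → (cmp)
[1] flags=0011 GE?F → skip
[2] flags=0011 MI?F → skip
[3] flags=0011 MI?F → skip
[4] flags=0010 → (cmp)
[5] flags=0010 CS?T → r2=0x7c
[6] flags=0010 CC?F → skip
[7] flags=0010 VS?F → skip
[8] flags=1001 → (cmp)
[9] flags=1001 CC?T → r3=0x62
[10] flags=1001 CC?T → r0=0xe5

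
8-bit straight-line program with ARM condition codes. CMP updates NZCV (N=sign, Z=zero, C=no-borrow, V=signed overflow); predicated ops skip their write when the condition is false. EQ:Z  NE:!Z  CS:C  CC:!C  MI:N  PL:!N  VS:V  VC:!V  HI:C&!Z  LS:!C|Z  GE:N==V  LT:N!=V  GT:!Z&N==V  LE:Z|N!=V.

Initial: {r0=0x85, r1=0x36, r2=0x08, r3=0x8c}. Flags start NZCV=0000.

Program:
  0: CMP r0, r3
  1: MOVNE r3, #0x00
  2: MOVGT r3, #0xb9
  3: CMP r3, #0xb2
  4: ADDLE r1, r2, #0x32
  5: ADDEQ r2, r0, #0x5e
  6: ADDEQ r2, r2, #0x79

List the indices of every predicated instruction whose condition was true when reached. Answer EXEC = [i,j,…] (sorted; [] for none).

EXEC = [1]

0: ✓ CMP  NZCV=1000
1: ✓ MOVNE  r3←0x00
2: · MOVGT
3: ✓ CMP  NZCV=0000
4: · ADDLE
5: · ADDEQ
6: · ADDEQ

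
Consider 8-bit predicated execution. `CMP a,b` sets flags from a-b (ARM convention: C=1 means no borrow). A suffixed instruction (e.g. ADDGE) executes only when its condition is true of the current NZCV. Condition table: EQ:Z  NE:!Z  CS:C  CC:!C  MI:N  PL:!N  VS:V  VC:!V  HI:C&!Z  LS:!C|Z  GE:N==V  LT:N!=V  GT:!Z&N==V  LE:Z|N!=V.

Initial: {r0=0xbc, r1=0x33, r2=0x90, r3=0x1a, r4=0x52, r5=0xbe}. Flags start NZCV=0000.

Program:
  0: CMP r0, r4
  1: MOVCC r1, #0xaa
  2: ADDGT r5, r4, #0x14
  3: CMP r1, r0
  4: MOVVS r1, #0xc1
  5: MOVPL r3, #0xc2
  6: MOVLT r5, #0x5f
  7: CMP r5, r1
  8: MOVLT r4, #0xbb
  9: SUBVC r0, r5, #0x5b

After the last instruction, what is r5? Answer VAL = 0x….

0: ✓ CMP  NZCV=0011
1: · MOVCC
2: · ADDGT
3: ✓ CMP  NZCV=0000
4: · MOVVS
5: ✓ MOVPL  r3←0xc2
6: · MOVLT
7: ✓ CMP  NZCV=1010
8: ✓ MOVLT  r4←0xbb
9: ✓ SUBVC  r0←0x63

VAL = 0xbe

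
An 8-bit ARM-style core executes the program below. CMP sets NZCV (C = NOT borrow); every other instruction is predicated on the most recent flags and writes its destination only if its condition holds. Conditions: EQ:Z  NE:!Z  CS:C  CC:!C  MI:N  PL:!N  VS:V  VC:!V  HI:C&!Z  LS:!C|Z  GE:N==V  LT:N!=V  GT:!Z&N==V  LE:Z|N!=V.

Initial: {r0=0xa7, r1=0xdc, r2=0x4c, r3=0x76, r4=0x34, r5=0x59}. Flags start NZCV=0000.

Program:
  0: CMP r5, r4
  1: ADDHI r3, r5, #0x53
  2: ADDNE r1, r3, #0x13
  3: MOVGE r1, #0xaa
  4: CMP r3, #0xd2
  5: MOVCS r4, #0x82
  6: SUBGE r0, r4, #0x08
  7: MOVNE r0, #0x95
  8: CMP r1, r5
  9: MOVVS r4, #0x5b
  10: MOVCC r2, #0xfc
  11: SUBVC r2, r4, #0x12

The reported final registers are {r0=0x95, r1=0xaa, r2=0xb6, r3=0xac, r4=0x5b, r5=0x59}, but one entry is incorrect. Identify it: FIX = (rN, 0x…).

[0] flags=0010 → (cmp)
[1] flags=0010 HI?T → r3=0xac
[2] flags=0010 NE?T → r1=0xbf
[3] flags=0010 GE?T → r1=0xaa
[4] flags=1000 → (cmp)
[5] flags=1000 CS?F → skip
[6] flags=1000 GE?F → skip
[7] flags=1000 NE?T → r0=0x95
[8] flags=0011 → (cmp)
[9] flags=0011 VS?T → r4=0x5b
[10] flags=0011 CC?F → skip
[11] flags=0011 VC?F → skip

FIX = (r2, 0x4c)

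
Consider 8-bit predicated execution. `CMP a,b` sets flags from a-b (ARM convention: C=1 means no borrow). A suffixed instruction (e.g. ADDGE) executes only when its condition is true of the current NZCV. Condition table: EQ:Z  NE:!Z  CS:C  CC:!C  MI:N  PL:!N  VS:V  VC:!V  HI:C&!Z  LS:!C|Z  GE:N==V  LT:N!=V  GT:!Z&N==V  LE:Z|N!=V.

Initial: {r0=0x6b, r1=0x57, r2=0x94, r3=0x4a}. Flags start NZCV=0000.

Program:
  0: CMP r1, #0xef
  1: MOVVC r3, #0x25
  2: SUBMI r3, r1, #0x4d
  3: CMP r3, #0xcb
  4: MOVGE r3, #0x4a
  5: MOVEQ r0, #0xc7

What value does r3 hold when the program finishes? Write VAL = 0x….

VAL = 0x4a

0: ✓ CMP  NZCV=0000
1: ✓ MOVVC  r3←0x25
2: · SUBMI
3: ✓ CMP  NZCV=0000
4: ✓ MOVGE  r3←0x4a
5: · MOVEQ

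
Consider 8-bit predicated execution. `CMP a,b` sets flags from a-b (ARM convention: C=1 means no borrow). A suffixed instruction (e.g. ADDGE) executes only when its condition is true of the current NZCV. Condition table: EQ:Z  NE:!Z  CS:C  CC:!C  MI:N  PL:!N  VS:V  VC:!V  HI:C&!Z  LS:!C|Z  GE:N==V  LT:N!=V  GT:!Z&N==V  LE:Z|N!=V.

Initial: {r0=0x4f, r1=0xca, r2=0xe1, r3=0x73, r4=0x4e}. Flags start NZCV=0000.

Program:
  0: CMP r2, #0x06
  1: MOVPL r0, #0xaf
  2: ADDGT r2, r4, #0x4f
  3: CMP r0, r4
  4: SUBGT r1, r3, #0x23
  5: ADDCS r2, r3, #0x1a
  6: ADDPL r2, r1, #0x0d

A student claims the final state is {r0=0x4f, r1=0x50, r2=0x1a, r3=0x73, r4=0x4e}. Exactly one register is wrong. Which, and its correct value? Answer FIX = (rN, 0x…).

0: ✓ CMP  NZCV=1010
1: · MOVPL
2: · ADDGT
3: ✓ CMP  NZCV=0010
4: ✓ SUBGT  r1←0x50
5: ✓ ADDCS  r2←0x8d
6: ✓ ADDPL  r2←0x5d

FIX = (r2, 0x5d)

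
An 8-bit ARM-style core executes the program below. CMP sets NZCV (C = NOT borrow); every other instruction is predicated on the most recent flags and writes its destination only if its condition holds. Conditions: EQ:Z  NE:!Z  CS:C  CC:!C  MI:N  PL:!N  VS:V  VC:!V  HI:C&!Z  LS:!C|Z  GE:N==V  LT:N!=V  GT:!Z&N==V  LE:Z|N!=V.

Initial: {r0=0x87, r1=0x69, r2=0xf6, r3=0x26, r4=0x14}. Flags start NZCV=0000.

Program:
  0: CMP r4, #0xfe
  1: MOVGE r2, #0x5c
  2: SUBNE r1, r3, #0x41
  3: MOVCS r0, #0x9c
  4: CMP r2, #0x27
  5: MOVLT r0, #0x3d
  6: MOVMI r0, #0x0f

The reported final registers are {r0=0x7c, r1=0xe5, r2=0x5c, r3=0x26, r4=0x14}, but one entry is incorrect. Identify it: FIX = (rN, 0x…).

FIX = (r0, 0x87)

0: ✓ CMP  NZCV=0000
1: ✓ MOVGE  r2←0x5c
2: ✓ SUBNE  r1←0xe5
3: · MOVCS
4: ✓ CMP  NZCV=0010
5: · MOVLT
6: · MOVMI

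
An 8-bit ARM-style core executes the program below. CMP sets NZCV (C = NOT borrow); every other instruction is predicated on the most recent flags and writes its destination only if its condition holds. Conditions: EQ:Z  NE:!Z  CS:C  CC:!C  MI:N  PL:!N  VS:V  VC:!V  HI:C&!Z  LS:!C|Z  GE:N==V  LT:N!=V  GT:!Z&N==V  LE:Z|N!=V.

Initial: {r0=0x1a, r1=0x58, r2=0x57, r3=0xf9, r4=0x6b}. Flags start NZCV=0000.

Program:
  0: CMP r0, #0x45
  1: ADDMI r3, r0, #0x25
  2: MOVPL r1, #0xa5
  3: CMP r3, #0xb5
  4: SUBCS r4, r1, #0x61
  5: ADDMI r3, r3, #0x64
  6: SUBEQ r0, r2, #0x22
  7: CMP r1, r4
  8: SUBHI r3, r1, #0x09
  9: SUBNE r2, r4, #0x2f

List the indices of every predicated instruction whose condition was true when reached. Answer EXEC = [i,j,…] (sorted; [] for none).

EXEC = [1,5,9]

[0] flags=1000 → (cmp)
[1] flags=1000 MI?T → r3=0x3f
[2] flags=1000 PL?F → skip
[3] flags=1001 → (cmp)
[4] flags=1001 CS?F → skip
[5] flags=1001 MI?T → r3=0xa3
[6] flags=1001 EQ?F → skip
[7] flags=1000 → (cmp)
[8] flags=1000 HI?F → skip
[9] flags=1000 NE?T → r2=0x3c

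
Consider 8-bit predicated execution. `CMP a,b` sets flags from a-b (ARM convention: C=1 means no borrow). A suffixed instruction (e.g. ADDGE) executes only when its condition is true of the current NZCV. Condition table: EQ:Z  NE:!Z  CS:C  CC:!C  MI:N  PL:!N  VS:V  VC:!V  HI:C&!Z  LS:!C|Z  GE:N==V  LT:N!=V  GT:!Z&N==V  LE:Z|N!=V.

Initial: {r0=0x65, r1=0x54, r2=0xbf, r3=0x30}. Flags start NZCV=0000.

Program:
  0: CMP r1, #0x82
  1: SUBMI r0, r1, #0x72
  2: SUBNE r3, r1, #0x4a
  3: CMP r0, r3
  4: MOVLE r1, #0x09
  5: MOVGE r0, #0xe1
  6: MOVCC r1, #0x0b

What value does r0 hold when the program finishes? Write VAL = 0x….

VAL = 0xe2

0: ✓ CMP  NZCV=1001
1: ✓ SUBMI  r0←0xe2
2: ✓ SUBNE  r3←0x0a
3: ✓ CMP  NZCV=1010
4: ✓ MOVLE  r1←0x09
5: · MOVGE
6: · MOVCC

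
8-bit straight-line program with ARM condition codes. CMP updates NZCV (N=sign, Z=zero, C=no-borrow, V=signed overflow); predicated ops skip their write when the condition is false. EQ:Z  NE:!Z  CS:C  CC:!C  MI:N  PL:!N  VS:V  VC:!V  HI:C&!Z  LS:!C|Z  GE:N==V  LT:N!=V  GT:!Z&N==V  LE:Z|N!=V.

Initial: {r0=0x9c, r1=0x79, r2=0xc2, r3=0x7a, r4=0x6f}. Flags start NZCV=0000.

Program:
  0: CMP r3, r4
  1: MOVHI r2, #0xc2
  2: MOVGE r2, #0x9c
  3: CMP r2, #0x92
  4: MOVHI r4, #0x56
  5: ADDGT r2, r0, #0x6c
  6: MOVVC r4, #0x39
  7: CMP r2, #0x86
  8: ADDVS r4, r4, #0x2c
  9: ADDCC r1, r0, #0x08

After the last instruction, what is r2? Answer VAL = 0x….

VAL = 0x08

[0] flags=0010 → (cmp)
[1] flags=0010 HI?T → r2=0xc2
[2] flags=0010 GE?T → r2=0x9c
[3] flags=0010 → (cmp)
[4] flags=0010 HI?T → r4=0x56
[5] flags=0010 GT?T → r2=0x08
[6] flags=0010 VC?T → r4=0x39
[7] flags=1001 → (cmp)
[8] flags=1001 VS?T → r4=0x65
[9] flags=1001 CC?T → r1=0xa4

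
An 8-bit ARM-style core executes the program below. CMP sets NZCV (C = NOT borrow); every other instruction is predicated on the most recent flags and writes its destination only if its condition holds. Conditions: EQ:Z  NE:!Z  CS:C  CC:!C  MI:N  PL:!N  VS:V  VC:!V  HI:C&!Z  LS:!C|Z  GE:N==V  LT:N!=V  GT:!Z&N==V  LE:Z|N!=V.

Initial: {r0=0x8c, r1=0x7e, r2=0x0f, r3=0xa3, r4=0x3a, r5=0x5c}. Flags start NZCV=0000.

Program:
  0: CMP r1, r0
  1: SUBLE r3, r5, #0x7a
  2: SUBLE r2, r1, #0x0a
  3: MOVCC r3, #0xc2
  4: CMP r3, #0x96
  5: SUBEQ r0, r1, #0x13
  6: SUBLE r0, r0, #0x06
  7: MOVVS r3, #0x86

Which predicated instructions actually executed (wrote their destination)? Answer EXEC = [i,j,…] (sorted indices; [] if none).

EXEC = [3]

[0] flags=1001 → (cmp)
[1] flags=1001 LE?F → skip
[2] flags=1001 LE?F → skip
[3] flags=1001 CC?T → r3=0xc2
[4] flags=0010 → (cmp)
[5] flags=0010 EQ?F → skip
[6] flags=0010 LE?F → skip
[7] flags=0010 VS?F → skip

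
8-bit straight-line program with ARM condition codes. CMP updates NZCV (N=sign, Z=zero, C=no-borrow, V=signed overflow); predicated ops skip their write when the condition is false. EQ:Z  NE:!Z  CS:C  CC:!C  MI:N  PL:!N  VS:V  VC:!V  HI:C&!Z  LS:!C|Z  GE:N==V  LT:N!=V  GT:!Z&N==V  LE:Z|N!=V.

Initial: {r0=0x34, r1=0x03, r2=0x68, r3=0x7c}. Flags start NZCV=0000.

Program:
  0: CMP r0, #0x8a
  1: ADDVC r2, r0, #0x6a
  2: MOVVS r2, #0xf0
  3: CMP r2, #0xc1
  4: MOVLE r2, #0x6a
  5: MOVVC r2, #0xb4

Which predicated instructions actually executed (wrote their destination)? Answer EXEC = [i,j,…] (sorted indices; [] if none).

EXEC = [2,5]

0: ✓ CMP  NZCV=1001
1: · ADDVC
2: ✓ MOVVS  r2←0xf0
3: ✓ CMP  NZCV=0010
4: · MOVLE
5: ✓ MOVVC  r2←0xb4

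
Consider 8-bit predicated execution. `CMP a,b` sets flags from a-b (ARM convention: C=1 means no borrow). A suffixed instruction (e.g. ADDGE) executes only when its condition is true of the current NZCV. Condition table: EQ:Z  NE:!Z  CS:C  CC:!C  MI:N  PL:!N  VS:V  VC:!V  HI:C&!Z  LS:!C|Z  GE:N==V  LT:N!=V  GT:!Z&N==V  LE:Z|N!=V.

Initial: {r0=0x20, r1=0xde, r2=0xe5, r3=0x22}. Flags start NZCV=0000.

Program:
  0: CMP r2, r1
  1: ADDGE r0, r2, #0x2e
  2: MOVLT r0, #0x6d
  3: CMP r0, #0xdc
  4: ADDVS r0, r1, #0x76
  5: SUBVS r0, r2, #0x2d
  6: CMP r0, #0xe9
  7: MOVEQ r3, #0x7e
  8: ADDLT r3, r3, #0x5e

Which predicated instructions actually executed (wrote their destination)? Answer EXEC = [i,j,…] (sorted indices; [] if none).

EXEC = [1]

0: ✓ CMP  NZCV=0010
1: ✓ ADDGE  r0←0x13
2: · MOVLT
3: ✓ CMP  NZCV=0000
4: · ADDVS
5: · SUBVS
6: ✓ CMP  NZCV=0000
7: · MOVEQ
8: · ADDLT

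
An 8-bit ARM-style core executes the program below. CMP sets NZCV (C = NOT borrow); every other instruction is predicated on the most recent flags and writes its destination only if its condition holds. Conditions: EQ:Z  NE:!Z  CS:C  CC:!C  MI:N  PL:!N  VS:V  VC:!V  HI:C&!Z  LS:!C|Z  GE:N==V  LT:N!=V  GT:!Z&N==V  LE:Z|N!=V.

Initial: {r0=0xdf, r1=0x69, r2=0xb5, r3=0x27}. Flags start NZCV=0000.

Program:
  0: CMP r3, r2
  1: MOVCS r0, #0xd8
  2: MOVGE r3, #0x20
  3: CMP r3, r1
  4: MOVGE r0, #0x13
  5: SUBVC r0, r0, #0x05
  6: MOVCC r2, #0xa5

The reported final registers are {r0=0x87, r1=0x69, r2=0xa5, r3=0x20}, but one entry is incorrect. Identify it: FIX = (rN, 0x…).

[0] flags=0000 → (cmp)
[1] flags=0000 CS?F → skip
[2] flags=0000 GE?T → r3=0x20
[3] flags=1000 → (cmp)
[4] flags=1000 GE?F → skip
[5] flags=1000 VC?T → r0=0xda
[6] flags=1000 CC?T → r2=0xa5

FIX = (r0, 0xda)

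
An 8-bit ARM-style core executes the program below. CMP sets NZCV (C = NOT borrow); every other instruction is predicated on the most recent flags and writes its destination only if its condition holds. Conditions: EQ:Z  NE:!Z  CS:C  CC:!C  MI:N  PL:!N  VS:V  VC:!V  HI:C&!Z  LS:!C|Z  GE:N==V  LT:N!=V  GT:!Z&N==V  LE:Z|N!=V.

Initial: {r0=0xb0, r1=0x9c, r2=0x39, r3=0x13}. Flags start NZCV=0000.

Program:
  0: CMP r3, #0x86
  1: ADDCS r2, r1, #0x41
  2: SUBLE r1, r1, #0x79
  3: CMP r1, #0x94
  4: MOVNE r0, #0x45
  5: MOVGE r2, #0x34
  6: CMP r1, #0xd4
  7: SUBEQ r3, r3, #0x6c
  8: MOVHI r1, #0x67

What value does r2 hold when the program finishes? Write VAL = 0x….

VAL = 0x34

0: ✓ CMP  NZCV=1001
1: · ADDCS
2: · SUBLE
3: ✓ CMP  NZCV=0010
4: ✓ MOVNE  r0←0x45
5: ✓ MOVGE  r2←0x34
6: ✓ CMP  NZCV=1000
7: · SUBEQ
8: · MOVHI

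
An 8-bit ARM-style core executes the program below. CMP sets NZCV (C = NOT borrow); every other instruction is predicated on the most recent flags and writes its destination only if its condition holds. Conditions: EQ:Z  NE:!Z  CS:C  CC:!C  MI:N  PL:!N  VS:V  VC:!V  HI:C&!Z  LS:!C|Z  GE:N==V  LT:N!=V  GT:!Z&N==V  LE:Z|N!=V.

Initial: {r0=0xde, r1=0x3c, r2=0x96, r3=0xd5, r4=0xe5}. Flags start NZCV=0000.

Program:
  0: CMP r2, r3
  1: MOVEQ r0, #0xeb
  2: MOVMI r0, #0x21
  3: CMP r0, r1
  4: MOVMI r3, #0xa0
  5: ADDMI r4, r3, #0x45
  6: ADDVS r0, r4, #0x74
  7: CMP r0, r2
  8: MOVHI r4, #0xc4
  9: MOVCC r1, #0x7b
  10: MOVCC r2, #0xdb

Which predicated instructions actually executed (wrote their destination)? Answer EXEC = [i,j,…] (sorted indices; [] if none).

0: ✓ CMP  NZCV=1000
1: · MOVEQ
2: ✓ MOVMI  r0←0x21
3: ✓ CMP  NZCV=1000
4: ✓ MOVMI  r3←0xa0
5: ✓ ADDMI  r4←0xe5
6: · ADDVS
7: ✓ CMP  NZCV=1001
8: · MOVHI
9: ✓ MOVCC  r1←0x7b
10: ✓ MOVCC  r2←0xdb

EXEC = [2,4,5,9,10]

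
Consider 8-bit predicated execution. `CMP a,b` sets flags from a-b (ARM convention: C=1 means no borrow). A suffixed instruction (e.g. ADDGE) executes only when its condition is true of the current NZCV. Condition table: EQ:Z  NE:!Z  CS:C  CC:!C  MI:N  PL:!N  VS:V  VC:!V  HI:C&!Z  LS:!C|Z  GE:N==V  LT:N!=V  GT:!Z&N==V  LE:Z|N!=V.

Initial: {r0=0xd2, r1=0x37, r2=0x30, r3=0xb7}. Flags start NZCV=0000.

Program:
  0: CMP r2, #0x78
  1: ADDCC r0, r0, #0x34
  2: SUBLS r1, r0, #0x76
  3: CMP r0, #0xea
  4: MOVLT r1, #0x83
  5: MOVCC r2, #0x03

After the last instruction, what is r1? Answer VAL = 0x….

0: ✓ CMP  NZCV=1000
1: ✓ ADDCC  r0←0x06
2: ✓ SUBLS  r1←0x90
3: ✓ CMP  NZCV=0000
4: · MOVLT
5: ✓ MOVCC  r2←0x03

VAL = 0x90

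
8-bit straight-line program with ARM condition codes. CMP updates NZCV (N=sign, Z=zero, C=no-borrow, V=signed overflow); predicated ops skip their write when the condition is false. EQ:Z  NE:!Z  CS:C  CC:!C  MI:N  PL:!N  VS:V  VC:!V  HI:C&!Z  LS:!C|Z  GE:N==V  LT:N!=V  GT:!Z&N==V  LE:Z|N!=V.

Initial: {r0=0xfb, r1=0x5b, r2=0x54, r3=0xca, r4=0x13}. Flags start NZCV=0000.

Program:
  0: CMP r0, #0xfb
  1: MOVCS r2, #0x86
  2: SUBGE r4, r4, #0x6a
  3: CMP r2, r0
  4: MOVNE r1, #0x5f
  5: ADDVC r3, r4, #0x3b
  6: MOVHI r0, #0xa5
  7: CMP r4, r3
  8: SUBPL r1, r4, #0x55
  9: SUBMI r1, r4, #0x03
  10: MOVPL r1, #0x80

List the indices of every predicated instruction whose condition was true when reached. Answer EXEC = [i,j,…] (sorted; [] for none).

EXEC = [1,2,4,5,9]

[0] flags=0110 → (cmp)
[1] flags=0110 CS?T → r2=0x86
[2] flags=0110 GE?T → r4=0xa9
[3] flags=1000 → (cmp)
[4] flags=1000 NE?T → r1=0x5f
[5] flags=1000 VC?T → r3=0xe4
[6] flags=1000 HI?F → skip
[7] flags=1000 → (cmp)
[8] flags=1000 PL?F → skip
[9] flags=1000 MI?T → r1=0xa6
[10] flags=1000 PL?F → skip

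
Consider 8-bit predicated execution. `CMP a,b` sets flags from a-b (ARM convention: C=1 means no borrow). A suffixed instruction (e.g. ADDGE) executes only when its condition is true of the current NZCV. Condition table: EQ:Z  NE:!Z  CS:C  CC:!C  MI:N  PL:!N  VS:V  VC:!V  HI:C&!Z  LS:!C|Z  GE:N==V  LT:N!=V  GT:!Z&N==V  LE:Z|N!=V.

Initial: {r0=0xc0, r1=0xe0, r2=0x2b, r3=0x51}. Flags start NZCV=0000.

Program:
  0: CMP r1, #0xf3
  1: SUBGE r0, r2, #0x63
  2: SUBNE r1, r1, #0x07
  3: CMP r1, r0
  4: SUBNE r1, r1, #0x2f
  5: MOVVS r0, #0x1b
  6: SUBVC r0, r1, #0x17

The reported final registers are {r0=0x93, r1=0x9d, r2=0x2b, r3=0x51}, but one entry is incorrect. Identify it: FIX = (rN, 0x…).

[0] flags=1000 → (cmp)
[1] flags=1000 GE?F → skip
[2] flags=1000 NE?T → r1=0xd9
[3] flags=0010 → (cmp)
[4] flags=0010 NE?T → r1=0xaa
[5] flags=0010 VS?F → skip
[6] flags=0010 VC?T → r0=0x93

FIX = (r1, 0xaa)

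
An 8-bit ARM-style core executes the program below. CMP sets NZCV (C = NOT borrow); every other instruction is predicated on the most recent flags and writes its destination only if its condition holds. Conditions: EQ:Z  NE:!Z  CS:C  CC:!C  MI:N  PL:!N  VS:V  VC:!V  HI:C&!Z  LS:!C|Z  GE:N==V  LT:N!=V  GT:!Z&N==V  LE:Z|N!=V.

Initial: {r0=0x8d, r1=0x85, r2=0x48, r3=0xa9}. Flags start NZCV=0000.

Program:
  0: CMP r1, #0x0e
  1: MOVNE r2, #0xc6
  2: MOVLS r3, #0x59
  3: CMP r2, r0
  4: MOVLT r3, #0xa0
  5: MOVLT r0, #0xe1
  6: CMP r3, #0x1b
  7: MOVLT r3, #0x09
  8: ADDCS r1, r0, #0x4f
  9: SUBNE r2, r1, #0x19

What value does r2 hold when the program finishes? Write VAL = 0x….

[0] flags=0011 → (cmp)
[1] flags=0011 NE?T → r2=0xc6
[2] flags=0011 LS?F → skip
[3] flags=0010 → (cmp)
[4] flags=0010 LT?F → skip
[5] flags=0010 LT?F → skip
[6] flags=1010 → (cmp)
[7] flags=1010 LT?T → r3=0x09
[8] flags=1010 CS?T → r1=0xdc
[9] flags=1010 NE?T → r2=0xc3

VAL = 0xc3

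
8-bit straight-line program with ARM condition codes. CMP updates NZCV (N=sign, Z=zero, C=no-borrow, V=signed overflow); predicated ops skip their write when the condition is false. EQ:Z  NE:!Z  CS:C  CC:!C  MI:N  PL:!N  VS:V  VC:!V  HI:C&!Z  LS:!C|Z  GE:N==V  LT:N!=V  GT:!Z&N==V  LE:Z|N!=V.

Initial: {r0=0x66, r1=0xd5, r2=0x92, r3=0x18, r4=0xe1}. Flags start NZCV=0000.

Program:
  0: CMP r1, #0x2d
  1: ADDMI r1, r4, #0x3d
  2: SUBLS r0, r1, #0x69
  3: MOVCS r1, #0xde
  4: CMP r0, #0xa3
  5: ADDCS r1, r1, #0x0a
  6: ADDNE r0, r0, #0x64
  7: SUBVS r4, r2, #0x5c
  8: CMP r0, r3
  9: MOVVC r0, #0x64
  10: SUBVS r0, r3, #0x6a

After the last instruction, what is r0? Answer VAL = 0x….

VAL = 0x64

0: ✓ CMP  NZCV=1010
1: ✓ ADDMI  r1←0x1e
2: · SUBLS
3: ✓ MOVCS  r1←0xde
4: ✓ CMP  NZCV=1001
5: · ADDCS
6: ✓ ADDNE  r0←0xca
7: ✓ SUBVS  r4←0x36
8: ✓ CMP  NZCV=1010
9: ✓ MOVVC  r0←0x64
10: · SUBVS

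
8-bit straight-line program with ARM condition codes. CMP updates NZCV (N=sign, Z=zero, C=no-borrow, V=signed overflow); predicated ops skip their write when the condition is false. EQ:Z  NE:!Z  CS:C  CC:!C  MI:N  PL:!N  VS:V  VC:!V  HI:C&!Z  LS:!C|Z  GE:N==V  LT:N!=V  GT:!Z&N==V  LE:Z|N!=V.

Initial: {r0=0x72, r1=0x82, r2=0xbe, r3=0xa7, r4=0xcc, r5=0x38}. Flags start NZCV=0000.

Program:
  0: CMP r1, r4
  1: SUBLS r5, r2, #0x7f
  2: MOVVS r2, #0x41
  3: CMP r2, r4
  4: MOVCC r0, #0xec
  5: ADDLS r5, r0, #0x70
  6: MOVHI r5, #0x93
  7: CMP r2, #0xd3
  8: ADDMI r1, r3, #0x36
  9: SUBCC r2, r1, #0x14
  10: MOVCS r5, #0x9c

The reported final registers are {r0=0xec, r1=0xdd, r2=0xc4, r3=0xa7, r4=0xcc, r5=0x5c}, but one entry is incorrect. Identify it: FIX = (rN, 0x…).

0: ✓ CMP  NZCV=1000
1: ✓ SUBLS  r5←0x3f
2: · MOVVS
3: ✓ CMP  NZCV=1000
4: ✓ MOVCC  r0←0xec
5: ✓ ADDLS  r5←0x5c
6: · MOVHI
7: ✓ CMP  NZCV=1000
8: ✓ ADDMI  r1←0xdd
9: ✓ SUBCC  r2←0xc9
10: · MOVCS

FIX = (r2, 0xc9)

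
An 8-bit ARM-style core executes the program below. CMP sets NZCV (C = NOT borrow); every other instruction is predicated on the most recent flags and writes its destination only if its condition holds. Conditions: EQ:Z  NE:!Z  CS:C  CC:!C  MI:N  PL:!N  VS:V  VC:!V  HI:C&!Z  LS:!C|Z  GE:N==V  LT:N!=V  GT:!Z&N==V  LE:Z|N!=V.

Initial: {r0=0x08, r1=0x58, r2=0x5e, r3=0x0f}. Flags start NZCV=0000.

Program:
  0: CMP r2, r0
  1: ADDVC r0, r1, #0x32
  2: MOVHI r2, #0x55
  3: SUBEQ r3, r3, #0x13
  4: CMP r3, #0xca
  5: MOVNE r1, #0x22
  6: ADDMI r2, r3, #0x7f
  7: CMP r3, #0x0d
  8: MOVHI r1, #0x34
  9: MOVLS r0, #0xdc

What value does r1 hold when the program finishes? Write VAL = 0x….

0: ✓ CMP  NZCV=0010
1: ✓ ADDVC  r0←0x8a
2: ✓ MOVHI  r2←0x55
3: · SUBEQ
4: ✓ CMP  NZCV=0000
5: ✓ MOVNE  r1←0x22
6: · ADDMI
7: ✓ CMP  NZCV=0010
8: ✓ MOVHI  r1←0x34
9: · MOVLS

VAL = 0x34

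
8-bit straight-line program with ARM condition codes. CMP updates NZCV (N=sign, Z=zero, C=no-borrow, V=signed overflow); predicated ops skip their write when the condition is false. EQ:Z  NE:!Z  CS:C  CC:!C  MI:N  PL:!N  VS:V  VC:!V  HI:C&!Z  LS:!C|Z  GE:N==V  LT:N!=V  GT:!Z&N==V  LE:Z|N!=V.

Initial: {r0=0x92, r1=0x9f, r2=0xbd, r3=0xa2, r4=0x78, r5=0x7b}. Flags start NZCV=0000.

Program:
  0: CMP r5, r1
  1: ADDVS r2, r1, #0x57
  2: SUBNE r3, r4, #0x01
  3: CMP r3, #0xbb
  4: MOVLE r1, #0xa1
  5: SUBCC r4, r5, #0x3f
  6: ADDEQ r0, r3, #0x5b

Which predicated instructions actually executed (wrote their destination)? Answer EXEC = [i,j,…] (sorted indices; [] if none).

[0] flags=1001 → (cmp)
[1] flags=1001 VS?T → r2=0xf6
[2] flags=1001 NE?T → r3=0x77
[3] flags=1001 → (cmp)
[4] flags=1001 LE?F → skip
[5] flags=1001 CC?T → r4=0x3c
[6] flags=1001 EQ?F → skip

EXEC = [1,2,5]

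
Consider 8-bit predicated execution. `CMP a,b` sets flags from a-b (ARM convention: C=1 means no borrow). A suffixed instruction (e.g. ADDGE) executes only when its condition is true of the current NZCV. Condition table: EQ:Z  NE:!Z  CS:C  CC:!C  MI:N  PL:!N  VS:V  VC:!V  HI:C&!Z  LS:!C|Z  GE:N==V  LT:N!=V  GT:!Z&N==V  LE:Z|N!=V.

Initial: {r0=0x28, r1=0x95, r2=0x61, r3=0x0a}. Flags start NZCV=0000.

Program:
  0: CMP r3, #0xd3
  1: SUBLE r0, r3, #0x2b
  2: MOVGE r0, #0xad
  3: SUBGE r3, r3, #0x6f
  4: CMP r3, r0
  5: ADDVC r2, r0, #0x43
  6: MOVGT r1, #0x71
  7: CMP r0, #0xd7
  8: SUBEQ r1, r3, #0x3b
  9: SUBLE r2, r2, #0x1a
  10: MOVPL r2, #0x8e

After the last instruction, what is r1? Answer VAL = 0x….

VAL = 0x95

0: ✓ CMP  NZCV=0000
1: · SUBLE
2: ✓ MOVGE  r0←0xad
3: ✓ SUBGE  r3←0x9b
4: ✓ CMP  NZCV=1000
5: ✓ ADDVC  r2←0xf0
6: · MOVGT
7: ✓ CMP  NZCV=1000
8: · SUBEQ
9: ✓ SUBLE  r2←0xd6
10: · MOVPL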